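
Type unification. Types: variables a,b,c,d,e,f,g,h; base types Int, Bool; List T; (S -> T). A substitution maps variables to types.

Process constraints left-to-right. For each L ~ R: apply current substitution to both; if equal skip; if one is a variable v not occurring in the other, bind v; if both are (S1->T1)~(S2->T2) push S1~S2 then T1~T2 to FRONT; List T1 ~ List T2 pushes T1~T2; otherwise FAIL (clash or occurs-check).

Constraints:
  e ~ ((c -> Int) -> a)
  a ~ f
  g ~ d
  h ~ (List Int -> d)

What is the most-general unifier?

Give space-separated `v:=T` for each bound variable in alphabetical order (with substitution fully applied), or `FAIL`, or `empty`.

Answer: a:=f e:=((c -> Int) -> f) g:=d h:=(List Int -> d)

Derivation:
step 1: unify e ~ ((c -> Int) -> a)  [subst: {-} | 3 pending]
  bind e := ((c -> Int) -> a)
step 2: unify a ~ f  [subst: {e:=((c -> Int) -> a)} | 2 pending]
  bind a := f
step 3: unify g ~ d  [subst: {e:=((c -> Int) -> a), a:=f} | 1 pending]
  bind g := d
step 4: unify h ~ (List Int -> d)  [subst: {e:=((c -> Int) -> a), a:=f, g:=d} | 0 pending]
  bind h := (List Int -> d)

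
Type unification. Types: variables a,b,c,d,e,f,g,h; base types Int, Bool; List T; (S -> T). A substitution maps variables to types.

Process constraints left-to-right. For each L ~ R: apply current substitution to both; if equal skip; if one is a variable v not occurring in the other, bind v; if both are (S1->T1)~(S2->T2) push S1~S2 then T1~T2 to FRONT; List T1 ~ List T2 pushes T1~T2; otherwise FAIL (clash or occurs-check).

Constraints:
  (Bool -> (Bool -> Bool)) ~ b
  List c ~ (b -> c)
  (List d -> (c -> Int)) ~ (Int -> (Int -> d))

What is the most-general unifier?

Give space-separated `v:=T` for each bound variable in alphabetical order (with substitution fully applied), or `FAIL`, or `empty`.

Answer: FAIL

Derivation:
step 1: unify (Bool -> (Bool -> Bool)) ~ b  [subst: {-} | 2 pending]
  bind b := (Bool -> (Bool -> Bool))
step 2: unify List c ~ ((Bool -> (Bool -> Bool)) -> c)  [subst: {b:=(Bool -> (Bool -> Bool))} | 1 pending]
  clash: List c vs ((Bool -> (Bool -> Bool)) -> c)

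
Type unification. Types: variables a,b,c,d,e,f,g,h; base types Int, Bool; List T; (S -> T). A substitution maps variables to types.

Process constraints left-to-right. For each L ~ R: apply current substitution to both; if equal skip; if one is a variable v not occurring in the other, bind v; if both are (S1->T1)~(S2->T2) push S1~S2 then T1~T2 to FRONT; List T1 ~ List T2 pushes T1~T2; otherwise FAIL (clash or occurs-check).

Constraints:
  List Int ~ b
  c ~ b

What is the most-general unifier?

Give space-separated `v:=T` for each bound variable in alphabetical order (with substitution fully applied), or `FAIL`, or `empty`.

step 1: unify List Int ~ b  [subst: {-} | 1 pending]
  bind b := List Int
step 2: unify c ~ List Int  [subst: {b:=List Int} | 0 pending]
  bind c := List Int

Answer: b:=List Int c:=List Int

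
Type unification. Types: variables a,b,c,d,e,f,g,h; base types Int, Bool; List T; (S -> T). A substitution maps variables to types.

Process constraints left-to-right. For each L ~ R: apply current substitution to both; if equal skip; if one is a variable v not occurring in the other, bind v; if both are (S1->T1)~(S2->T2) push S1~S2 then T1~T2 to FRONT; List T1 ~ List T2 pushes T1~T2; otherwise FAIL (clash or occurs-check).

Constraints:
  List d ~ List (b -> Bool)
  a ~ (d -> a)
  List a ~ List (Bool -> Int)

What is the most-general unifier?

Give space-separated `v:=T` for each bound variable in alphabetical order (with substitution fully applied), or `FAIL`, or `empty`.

step 1: unify List d ~ List (b -> Bool)  [subst: {-} | 2 pending]
  -> decompose List: push d~(b -> Bool)
step 2: unify d ~ (b -> Bool)  [subst: {-} | 2 pending]
  bind d := (b -> Bool)
step 3: unify a ~ ((b -> Bool) -> a)  [subst: {d:=(b -> Bool)} | 1 pending]
  occurs-check fail: a in ((b -> Bool) -> a)

Answer: FAIL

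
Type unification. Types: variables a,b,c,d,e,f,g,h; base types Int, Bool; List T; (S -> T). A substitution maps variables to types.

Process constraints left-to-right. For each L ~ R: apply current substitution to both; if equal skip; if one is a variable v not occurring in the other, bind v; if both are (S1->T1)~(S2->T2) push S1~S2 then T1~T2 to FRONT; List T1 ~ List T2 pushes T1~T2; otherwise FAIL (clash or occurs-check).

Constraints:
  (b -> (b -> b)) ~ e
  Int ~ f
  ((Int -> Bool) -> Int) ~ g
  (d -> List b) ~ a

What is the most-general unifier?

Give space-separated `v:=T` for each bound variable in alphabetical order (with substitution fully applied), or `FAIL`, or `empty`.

Answer: a:=(d -> List b) e:=(b -> (b -> b)) f:=Int g:=((Int -> Bool) -> Int)

Derivation:
step 1: unify (b -> (b -> b)) ~ e  [subst: {-} | 3 pending]
  bind e := (b -> (b -> b))
step 2: unify Int ~ f  [subst: {e:=(b -> (b -> b))} | 2 pending]
  bind f := Int
step 3: unify ((Int -> Bool) -> Int) ~ g  [subst: {e:=(b -> (b -> b)), f:=Int} | 1 pending]
  bind g := ((Int -> Bool) -> Int)
step 4: unify (d -> List b) ~ a  [subst: {e:=(b -> (b -> b)), f:=Int, g:=((Int -> Bool) -> Int)} | 0 pending]
  bind a := (d -> List b)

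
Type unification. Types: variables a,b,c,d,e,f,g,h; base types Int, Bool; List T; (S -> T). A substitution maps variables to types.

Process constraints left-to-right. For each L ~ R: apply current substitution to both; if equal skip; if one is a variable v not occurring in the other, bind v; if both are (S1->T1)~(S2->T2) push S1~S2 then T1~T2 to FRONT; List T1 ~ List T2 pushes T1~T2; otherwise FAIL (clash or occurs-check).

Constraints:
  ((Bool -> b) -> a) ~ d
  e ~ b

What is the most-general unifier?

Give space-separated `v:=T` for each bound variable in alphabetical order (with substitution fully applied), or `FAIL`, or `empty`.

Answer: d:=((Bool -> b) -> a) e:=b

Derivation:
step 1: unify ((Bool -> b) -> a) ~ d  [subst: {-} | 1 pending]
  bind d := ((Bool -> b) -> a)
step 2: unify e ~ b  [subst: {d:=((Bool -> b) -> a)} | 0 pending]
  bind e := b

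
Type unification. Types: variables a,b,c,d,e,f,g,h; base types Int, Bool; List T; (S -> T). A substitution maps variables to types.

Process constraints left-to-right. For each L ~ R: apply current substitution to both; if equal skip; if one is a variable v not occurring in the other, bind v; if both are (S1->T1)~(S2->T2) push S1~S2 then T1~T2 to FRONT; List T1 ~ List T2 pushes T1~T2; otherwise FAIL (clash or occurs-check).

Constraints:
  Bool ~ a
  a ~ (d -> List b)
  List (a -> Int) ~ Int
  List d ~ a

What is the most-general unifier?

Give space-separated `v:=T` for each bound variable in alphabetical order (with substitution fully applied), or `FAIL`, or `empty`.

step 1: unify Bool ~ a  [subst: {-} | 3 pending]
  bind a := Bool
step 2: unify Bool ~ (d -> List b)  [subst: {a:=Bool} | 2 pending]
  clash: Bool vs (d -> List b)

Answer: FAIL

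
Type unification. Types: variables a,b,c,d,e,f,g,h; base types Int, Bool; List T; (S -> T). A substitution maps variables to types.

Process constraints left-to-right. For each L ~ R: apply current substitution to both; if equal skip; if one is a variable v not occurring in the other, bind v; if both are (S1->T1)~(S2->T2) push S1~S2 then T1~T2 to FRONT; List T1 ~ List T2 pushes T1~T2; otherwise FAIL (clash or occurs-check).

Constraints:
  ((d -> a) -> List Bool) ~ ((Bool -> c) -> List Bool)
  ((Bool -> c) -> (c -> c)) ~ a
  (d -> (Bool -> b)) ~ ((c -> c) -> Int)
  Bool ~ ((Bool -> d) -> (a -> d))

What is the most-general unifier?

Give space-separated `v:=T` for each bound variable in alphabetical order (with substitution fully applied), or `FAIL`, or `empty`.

Answer: FAIL

Derivation:
step 1: unify ((d -> a) -> List Bool) ~ ((Bool -> c) -> List Bool)  [subst: {-} | 3 pending]
  -> decompose arrow: push (d -> a)~(Bool -> c), List Bool~List Bool
step 2: unify (d -> a) ~ (Bool -> c)  [subst: {-} | 4 pending]
  -> decompose arrow: push d~Bool, a~c
step 3: unify d ~ Bool  [subst: {-} | 5 pending]
  bind d := Bool
step 4: unify a ~ c  [subst: {d:=Bool} | 4 pending]
  bind a := c
step 5: unify List Bool ~ List Bool  [subst: {d:=Bool, a:=c} | 3 pending]
  -> identical, skip
step 6: unify ((Bool -> c) -> (c -> c)) ~ c  [subst: {d:=Bool, a:=c} | 2 pending]
  occurs-check fail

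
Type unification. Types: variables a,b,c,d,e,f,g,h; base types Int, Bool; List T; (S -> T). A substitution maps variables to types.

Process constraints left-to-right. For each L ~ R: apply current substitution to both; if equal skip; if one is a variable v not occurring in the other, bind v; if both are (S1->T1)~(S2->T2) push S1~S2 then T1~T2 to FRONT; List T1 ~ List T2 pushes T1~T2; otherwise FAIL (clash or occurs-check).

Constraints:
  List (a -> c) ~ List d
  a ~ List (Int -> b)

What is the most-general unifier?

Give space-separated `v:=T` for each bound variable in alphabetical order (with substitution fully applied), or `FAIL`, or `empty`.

step 1: unify List (a -> c) ~ List d  [subst: {-} | 1 pending]
  -> decompose List: push (a -> c)~d
step 2: unify (a -> c) ~ d  [subst: {-} | 1 pending]
  bind d := (a -> c)
step 3: unify a ~ List (Int -> b)  [subst: {d:=(a -> c)} | 0 pending]
  bind a := List (Int -> b)

Answer: a:=List (Int -> b) d:=(List (Int -> b) -> c)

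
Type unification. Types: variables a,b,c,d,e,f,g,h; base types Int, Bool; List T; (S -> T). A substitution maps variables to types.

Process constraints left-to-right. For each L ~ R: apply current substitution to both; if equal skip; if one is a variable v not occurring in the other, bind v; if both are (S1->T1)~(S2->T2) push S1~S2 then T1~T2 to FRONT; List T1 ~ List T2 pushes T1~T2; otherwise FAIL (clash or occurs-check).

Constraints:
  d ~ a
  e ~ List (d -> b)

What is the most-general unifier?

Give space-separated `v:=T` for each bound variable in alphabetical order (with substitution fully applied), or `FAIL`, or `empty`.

step 1: unify d ~ a  [subst: {-} | 1 pending]
  bind d := a
step 2: unify e ~ List (a -> b)  [subst: {d:=a} | 0 pending]
  bind e := List (a -> b)

Answer: d:=a e:=List (a -> b)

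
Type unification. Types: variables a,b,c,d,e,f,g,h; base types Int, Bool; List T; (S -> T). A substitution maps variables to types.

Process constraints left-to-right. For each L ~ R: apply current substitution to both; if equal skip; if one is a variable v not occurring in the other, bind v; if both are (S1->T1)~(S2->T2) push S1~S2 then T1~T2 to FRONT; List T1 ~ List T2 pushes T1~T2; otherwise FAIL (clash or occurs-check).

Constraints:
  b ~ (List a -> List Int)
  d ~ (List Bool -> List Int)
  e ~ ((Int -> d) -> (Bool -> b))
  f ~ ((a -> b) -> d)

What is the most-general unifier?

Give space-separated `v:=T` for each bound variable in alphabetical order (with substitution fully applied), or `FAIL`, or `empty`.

Answer: b:=(List a -> List Int) d:=(List Bool -> List Int) e:=((Int -> (List Bool -> List Int)) -> (Bool -> (List a -> List Int))) f:=((a -> (List a -> List Int)) -> (List Bool -> List Int))

Derivation:
step 1: unify b ~ (List a -> List Int)  [subst: {-} | 3 pending]
  bind b := (List a -> List Int)
step 2: unify d ~ (List Bool -> List Int)  [subst: {b:=(List a -> List Int)} | 2 pending]
  bind d := (List Bool -> List Int)
step 3: unify e ~ ((Int -> (List Bool -> List Int)) -> (Bool -> (List a -> List Int)))  [subst: {b:=(List a -> List Int), d:=(List Bool -> List Int)} | 1 pending]
  bind e := ((Int -> (List Bool -> List Int)) -> (Bool -> (List a -> List Int)))
step 4: unify f ~ ((a -> (List a -> List Int)) -> (List Bool -> List Int))  [subst: {b:=(List a -> List Int), d:=(List Bool -> List Int), e:=((Int -> (List Bool -> List Int)) -> (Bool -> (List a -> List Int)))} | 0 pending]
  bind f := ((a -> (List a -> List Int)) -> (List Bool -> List Int))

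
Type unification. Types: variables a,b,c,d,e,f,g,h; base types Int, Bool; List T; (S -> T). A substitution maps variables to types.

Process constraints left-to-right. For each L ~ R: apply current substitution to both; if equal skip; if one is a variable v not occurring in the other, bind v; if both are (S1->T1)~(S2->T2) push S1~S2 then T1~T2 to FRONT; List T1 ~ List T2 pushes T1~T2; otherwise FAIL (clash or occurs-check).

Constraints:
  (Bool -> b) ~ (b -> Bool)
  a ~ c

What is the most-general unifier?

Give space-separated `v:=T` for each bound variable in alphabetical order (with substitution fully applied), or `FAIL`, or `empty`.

Answer: a:=c b:=Bool

Derivation:
step 1: unify (Bool -> b) ~ (b -> Bool)  [subst: {-} | 1 pending]
  -> decompose arrow: push Bool~b, b~Bool
step 2: unify Bool ~ b  [subst: {-} | 2 pending]
  bind b := Bool
step 3: unify Bool ~ Bool  [subst: {b:=Bool} | 1 pending]
  -> identical, skip
step 4: unify a ~ c  [subst: {b:=Bool} | 0 pending]
  bind a := c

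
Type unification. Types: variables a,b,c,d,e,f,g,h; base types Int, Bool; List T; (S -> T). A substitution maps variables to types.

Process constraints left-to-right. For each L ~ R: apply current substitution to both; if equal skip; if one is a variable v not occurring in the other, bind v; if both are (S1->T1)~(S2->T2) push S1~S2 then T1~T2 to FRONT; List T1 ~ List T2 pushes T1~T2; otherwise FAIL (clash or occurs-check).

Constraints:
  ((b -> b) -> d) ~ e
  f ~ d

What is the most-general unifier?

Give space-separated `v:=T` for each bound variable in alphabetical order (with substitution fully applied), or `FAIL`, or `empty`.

step 1: unify ((b -> b) -> d) ~ e  [subst: {-} | 1 pending]
  bind e := ((b -> b) -> d)
step 2: unify f ~ d  [subst: {e:=((b -> b) -> d)} | 0 pending]
  bind f := d

Answer: e:=((b -> b) -> d) f:=d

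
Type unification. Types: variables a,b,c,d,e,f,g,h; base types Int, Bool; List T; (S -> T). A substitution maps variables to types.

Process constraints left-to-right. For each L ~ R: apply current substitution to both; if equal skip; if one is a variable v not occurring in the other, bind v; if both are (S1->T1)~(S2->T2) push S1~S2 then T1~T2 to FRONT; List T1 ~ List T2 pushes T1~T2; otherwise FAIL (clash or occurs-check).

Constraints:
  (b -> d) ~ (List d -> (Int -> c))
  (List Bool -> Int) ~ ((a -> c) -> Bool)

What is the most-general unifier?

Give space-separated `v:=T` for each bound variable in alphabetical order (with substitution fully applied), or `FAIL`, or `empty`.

Answer: FAIL

Derivation:
step 1: unify (b -> d) ~ (List d -> (Int -> c))  [subst: {-} | 1 pending]
  -> decompose arrow: push b~List d, d~(Int -> c)
step 2: unify b ~ List d  [subst: {-} | 2 pending]
  bind b := List d
step 3: unify d ~ (Int -> c)  [subst: {b:=List d} | 1 pending]
  bind d := (Int -> c)
step 4: unify (List Bool -> Int) ~ ((a -> c) -> Bool)  [subst: {b:=List d, d:=(Int -> c)} | 0 pending]
  -> decompose arrow: push List Bool~(a -> c), Int~Bool
step 5: unify List Bool ~ (a -> c)  [subst: {b:=List d, d:=(Int -> c)} | 1 pending]
  clash: List Bool vs (a -> c)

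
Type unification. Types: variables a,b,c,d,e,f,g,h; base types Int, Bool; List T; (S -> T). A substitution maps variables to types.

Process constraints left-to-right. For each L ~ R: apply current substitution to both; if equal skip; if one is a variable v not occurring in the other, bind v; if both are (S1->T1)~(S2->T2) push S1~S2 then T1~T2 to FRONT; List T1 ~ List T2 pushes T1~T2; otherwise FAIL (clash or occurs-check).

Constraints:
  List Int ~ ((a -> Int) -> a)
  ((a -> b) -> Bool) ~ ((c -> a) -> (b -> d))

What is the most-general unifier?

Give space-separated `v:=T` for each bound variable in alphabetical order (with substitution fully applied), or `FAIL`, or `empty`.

Answer: FAIL

Derivation:
step 1: unify List Int ~ ((a -> Int) -> a)  [subst: {-} | 1 pending]
  clash: List Int vs ((a -> Int) -> a)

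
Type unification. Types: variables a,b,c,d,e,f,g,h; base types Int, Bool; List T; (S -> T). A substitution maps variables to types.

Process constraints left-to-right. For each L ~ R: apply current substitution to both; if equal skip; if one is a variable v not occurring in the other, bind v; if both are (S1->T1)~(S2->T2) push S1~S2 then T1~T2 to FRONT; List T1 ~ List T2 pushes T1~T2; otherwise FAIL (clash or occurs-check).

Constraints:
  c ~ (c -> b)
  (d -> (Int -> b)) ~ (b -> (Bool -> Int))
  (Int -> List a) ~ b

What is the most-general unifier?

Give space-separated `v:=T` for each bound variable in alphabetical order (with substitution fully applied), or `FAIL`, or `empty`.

Answer: FAIL

Derivation:
step 1: unify c ~ (c -> b)  [subst: {-} | 2 pending]
  occurs-check fail: c in (c -> b)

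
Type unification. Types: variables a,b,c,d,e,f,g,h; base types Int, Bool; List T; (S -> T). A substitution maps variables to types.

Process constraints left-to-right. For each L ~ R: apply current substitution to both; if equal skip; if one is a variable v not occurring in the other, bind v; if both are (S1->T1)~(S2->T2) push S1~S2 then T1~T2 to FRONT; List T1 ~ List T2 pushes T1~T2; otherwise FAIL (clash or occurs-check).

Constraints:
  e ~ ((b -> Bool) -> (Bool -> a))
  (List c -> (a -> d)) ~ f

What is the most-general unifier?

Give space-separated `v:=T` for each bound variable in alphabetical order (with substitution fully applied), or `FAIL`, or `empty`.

step 1: unify e ~ ((b -> Bool) -> (Bool -> a))  [subst: {-} | 1 pending]
  bind e := ((b -> Bool) -> (Bool -> a))
step 2: unify (List c -> (a -> d)) ~ f  [subst: {e:=((b -> Bool) -> (Bool -> a))} | 0 pending]
  bind f := (List c -> (a -> d))

Answer: e:=((b -> Bool) -> (Bool -> a)) f:=(List c -> (a -> d))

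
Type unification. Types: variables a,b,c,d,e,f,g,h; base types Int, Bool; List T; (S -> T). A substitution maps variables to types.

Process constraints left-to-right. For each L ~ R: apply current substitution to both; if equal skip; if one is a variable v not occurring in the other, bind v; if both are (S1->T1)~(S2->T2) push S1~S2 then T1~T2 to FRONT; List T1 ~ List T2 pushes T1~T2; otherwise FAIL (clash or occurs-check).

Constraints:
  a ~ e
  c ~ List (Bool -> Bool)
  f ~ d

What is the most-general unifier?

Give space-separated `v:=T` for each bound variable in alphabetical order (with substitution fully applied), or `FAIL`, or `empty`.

Answer: a:=e c:=List (Bool -> Bool) f:=d

Derivation:
step 1: unify a ~ e  [subst: {-} | 2 pending]
  bind a := e
step 2: unify c ~ List (Bool -> Bool)  [subst: {a:=e} | 1 pending]
  bind c := List (Bool -> Bool)
step 3: unify f ~ d  [subst: {a:=e, c:=List (Bool -> Bool)} | 0 pending]
  bind f := d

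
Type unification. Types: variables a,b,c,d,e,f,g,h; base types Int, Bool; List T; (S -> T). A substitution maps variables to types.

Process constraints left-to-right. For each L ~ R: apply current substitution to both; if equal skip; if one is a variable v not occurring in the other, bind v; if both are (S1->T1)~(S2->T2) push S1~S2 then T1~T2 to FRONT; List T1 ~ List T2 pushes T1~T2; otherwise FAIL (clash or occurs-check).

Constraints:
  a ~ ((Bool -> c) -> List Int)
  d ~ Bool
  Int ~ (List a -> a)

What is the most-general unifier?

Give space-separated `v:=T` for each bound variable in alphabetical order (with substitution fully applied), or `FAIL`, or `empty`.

step 1: unify a ~ ((Bool -> c) -> List Int)  [subst: {-} | 2 pending]
  bind a := ((Bool -> c) -> List Int)
step 2: unify d ~ Bool  [subst: {a:=((Bool -> c) -> List Int)} | 1 pending]
  bind d := Bool
step 3: unify Int ~ (List ((Bool -> c) -> List Int) -> ((Bool -> c) -> List Int))  [subst: {a:=((Bool -> c) -> List Int), d:=Bool} | 0 pending]
  clash: Int vs (List ((Bool -> c) -> List Int) -> ((Bool -> c) -> List Int))

Answer: FAIL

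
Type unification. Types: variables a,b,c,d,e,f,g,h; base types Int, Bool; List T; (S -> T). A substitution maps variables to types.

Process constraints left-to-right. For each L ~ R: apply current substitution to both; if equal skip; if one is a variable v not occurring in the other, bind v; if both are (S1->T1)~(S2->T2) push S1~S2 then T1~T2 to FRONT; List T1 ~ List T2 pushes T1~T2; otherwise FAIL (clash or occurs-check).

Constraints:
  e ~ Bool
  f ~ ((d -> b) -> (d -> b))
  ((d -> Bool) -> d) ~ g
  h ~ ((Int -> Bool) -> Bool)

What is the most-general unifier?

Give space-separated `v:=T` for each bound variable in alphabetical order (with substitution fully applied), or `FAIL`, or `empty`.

Answer: e:=Bool f:=((d -> b) -> (d -> b)) g:=((d -> Bool) -> d) h:=((Int -> Bool) -> Bool)

Derivation:
step 1: unify e ~ Bool  [subst: {-} | 3 pending]
  bind e := Bool
step 2: unify f ~ ((d -> b) -> (d -> b))  [subst: {e:=Bool} | 2 pending]
  bind f := ((d -> b) -> (d -> b))
step 3: unify ((d -> Bool) -> d) ~ g  [subst: {e:=Bool, f:=((d -> b) -> (d -> b))} | 1 pending]
  bind g := ((d -> Bool) -> d)
step 4: unify h ~ ((Int -> Bool) -> Bool)  [subst: {e:=Bool, f:=((d -> b) -> (d -> b)), g:=((d -> Bool) -> d)} | 0 pending]
  bind h := ((Int -> Bool) -> Bool)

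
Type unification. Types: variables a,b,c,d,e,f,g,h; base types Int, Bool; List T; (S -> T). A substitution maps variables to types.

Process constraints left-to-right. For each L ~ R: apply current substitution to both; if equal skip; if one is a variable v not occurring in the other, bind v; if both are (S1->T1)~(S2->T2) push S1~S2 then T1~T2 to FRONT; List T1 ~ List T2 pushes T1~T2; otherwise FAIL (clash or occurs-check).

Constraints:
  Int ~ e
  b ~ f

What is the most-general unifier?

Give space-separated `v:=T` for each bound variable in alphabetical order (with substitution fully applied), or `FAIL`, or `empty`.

step 1: unify Int ~ e  [subst: {-} | 1 pending]
  bind e := Int
step 2: unify b ~ f  [subst: {e:=Int} | 0 pending]
  bind b := f

Answer: b:=f e:=Int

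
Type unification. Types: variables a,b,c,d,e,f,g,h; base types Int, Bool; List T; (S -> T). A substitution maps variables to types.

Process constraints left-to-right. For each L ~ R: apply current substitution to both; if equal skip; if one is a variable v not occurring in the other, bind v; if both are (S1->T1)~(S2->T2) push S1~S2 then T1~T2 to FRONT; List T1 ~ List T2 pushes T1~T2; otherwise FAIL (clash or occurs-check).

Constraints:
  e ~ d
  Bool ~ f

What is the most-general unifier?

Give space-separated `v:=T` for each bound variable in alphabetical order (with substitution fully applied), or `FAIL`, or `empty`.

step 1: unify e ~ d  [subst: {-} | 1 pending]
  bind e := d
step 2: unify Bool ~ f  [subst: {e:=d} | 0 pending]
  bind f := Bool

Answer: e:=d f:=Bool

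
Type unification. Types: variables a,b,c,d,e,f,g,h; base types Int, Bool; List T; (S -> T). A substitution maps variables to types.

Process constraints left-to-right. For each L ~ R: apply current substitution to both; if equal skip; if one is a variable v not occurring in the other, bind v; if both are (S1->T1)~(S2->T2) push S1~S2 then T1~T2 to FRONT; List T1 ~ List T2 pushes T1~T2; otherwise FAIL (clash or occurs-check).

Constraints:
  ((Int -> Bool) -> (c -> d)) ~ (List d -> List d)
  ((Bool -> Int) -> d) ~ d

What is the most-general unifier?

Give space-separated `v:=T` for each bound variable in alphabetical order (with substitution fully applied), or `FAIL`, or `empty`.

Answer: FAIL

Derivation:
step 1: unify ((Int -> Bool) -> (c -> d)) ~ (List d -> List d)  [subst: {-} | 1 pending]
  -> decompose arrow: push (Int -> Bool)~List d, (c -> d)~List d
step 2: unify (Int -> Bool) ~ List d  [subst: {-} | 2 pending]
  clash: (Int -> Bool) vs List d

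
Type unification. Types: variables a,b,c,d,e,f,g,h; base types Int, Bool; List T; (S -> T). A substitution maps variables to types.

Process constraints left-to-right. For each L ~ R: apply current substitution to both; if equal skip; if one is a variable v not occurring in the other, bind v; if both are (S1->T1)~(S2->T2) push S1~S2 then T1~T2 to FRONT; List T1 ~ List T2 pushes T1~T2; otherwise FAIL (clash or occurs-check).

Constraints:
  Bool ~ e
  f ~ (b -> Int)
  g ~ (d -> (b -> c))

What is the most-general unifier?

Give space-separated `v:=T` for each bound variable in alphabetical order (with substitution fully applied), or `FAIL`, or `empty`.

Answer: e:=Bool f:=(b -> Int) g:=(d -> (b -> c))

Derivation:
step 1: unify Bool ~ e  [subst: {-} | 2 pending]
  bind e := Bool
step 2: unify f ~ (b -> Int)  [subst: {e:=Bool} | 1 pending]
  bind f := (b -> Int)
step 3: unify g ~ (d -> (b -> c))  [subst: {e:=Bool, f:=(b -> Int)} | 0 pending]
  bind g := (d -> (b -> c))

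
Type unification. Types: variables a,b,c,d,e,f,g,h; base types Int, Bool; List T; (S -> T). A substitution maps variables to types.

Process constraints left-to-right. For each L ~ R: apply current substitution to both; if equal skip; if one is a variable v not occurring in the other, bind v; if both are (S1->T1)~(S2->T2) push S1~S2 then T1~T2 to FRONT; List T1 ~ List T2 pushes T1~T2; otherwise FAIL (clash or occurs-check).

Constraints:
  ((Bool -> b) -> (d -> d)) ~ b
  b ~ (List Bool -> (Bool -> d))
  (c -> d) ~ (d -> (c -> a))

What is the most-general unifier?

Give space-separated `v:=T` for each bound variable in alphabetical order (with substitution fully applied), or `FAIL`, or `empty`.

Answer: FAIL

Derivation:
step 1: unify ((Bool -> b) -> (d -> d)) ~ b  [subst: {-} | 2 pending]
  occurs-check fail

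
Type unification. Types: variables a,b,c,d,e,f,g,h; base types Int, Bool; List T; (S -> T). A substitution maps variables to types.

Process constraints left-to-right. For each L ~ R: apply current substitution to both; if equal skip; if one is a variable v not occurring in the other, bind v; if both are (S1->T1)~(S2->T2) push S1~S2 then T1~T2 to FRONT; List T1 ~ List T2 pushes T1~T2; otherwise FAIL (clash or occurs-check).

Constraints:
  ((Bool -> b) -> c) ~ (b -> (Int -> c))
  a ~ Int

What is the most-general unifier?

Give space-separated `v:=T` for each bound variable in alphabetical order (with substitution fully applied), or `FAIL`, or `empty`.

step 1: unify ((Bool -> b) -> c) ~ (b -> (Int -> c))  [subst: {-} | 1 pending]
  -> decompose arrow: push (Bool -> b)~b, c~(Int -> c)
step 2: unify (Bool -> b) ~ b  [subst: {-} | 2 pending]
  occurs-check fail

Answer: FAIL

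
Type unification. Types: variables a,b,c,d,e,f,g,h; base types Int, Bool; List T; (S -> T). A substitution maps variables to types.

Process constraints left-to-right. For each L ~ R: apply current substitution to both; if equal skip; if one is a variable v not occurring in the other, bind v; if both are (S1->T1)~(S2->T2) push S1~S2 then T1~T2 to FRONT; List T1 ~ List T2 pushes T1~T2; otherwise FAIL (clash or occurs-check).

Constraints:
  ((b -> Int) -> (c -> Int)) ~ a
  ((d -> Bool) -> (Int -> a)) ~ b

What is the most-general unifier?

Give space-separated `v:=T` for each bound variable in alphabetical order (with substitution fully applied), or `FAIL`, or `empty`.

Answer: FAIL

Derivation:
step 1: unify ((b -> Int) -> (c -> Int)) ~ a  [subst: {-} | 1 pending]
  bind a := ((b -> Int) -> (c -> Int))
step 2: unify ((d -> Bool) -> (Int -> ((b -> Int) -> (c -> Int)))) ~ b  [subst: {a:=((b -> Int) -> (c -> Int))} | 0 pending]
  occurs-check fail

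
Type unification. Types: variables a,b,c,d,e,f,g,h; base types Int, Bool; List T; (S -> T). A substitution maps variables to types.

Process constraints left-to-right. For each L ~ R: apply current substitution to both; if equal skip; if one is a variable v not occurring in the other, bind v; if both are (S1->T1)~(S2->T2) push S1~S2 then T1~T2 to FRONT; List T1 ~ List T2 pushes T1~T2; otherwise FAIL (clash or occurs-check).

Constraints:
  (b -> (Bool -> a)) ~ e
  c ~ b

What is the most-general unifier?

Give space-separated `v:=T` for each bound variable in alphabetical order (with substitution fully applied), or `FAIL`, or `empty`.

Answer: c:=b e:=(b -> (Bool -> a))

Derivation:
step 1: unify (b -> (Bool -> a)) ~ e  [subst: {-} | 1 pending]
  bind e := (b -> (Bool -> a))
step 2: unify c ~ b  [subst: {e:=(b -> (Bool -> a))} | 0 pending]
  bind c := b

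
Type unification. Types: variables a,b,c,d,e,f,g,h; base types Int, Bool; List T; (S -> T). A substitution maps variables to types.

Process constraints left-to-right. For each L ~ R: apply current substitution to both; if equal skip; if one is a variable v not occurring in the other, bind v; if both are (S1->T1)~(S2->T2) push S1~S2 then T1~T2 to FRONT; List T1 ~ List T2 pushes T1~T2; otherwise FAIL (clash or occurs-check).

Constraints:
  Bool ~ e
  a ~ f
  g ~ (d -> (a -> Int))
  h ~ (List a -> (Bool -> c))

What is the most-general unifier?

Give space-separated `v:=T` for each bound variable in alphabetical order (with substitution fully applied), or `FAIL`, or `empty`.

Answer: a:=f e:=Bool g:=(d -> (f -> Int)) h:=(List f -> (Bool -> c))

Derivation:
step 1: unify Bool ~ e  [subst: {-} | 3 pending]
  bind e := Bool
step 2: unify a ~ f  [subst: {e:=Bool} | 2 pending]
  bind a := f
step 3: unify g ~ (d -> (f -> Int))  [subst: {e:=Bool, a:=f} | 1 pending]
  bind g := (d -> (f -> Int))
step 4: unify h ~ (List f -> (Bool -> c))  [subst: {e:=Bool, a:=f, g:=(d -> (f -> Int))} | 0 pending]
  bind h := (List f -> (Bool -> c))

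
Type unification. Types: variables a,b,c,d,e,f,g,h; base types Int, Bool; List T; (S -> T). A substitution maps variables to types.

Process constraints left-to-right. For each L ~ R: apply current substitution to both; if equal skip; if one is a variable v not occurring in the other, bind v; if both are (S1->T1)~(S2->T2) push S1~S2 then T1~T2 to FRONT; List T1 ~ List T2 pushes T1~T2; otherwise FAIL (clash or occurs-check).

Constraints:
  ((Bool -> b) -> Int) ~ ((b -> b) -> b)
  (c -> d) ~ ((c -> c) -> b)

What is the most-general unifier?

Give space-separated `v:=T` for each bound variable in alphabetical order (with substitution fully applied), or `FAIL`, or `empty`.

Answer: FAIL

Derivation:
step 1: unify ((Bool -> b) -> Int) ~ ((b -> b) -> b)  [subst: {-} | 1 pending]
  -> decompose arrow: push (Bool -> b)~(b -> b), Int~b
step 2: unify (Bool -> b) ~ (b -> b)  [subst: {-} | 2 pending]
  -> decompose arrow: push Bool~b, b~b
step 3: unify Bool ~ b  [subst: {-} | 3 pending]
  bind b := Bool
step 4: unify Bool ~ Bool  [subst: {b:=Bool} | 2 pending]
  -> identical, skip
step 5: unify Int ~ Bool  [subst: {b:=Bool} | 1 pending]
  clash: Int vs Bool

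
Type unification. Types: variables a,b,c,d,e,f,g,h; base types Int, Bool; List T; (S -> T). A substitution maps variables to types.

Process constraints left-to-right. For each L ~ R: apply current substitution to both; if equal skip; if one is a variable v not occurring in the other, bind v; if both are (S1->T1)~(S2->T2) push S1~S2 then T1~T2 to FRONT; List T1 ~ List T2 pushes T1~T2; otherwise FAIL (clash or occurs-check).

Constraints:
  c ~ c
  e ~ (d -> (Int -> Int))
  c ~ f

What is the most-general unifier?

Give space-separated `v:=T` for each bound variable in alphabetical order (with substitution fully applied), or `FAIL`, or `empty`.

step 1: unify c ~ c  [subst: {-} | 2 pending]
  -> identical, skip
step 2: unify e ~ (d -> (Int -> Int))  [subst: {-} | 1 pending]
  bind e := (d -> (Int -> Int))
step 3: unify c ~ f  [subst: {e:=(d -> (Int -> Int))} | 0 pending]
  bind c := f

Answer: c:=f e:=(d -> (Int -> Int))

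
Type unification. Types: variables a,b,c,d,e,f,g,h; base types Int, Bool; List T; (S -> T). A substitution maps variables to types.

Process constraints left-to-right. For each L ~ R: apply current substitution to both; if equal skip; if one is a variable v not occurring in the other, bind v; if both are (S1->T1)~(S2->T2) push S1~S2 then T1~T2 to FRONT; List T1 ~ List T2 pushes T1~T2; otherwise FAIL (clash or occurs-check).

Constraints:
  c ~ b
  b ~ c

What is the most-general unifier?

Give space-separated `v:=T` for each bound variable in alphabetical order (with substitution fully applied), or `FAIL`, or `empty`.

step 1: unify c ~ b  [subst: {-} | 1 pending]
  bind c := b
step 2: unify b ~ b  [subst: {c:=b} | 0 pending]
  -> identical, skip

Answer: c:=b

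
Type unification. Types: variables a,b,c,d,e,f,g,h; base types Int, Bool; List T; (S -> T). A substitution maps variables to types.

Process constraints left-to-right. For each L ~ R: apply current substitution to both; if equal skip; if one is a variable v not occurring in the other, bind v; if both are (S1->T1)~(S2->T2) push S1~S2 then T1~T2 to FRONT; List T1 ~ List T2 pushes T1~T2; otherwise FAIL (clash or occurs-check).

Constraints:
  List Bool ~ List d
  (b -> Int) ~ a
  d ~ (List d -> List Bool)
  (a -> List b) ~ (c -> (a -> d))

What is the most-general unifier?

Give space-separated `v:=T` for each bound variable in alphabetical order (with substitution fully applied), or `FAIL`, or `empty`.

step 1: unify List Bool ~ List d  [subst: {-} | 3 pending]
  -> decompose List: push Bool~d
step 2: unify Bool ~ d  [subst: {-} | 3 pending]
  bind d := Bool
step 3: unify (b -> Int) ~ a  [subst: {d:=Bool} | 2 pending]
  bind a := (b -> Int)
step 4: unify Bool ~ (List Bool -> List Bool)  [subst: {d:=Bool, a:=(b -> Int)} | 1 pending]
  clash: Bool vs (List Bool -> List Bool)

Answer: FAIL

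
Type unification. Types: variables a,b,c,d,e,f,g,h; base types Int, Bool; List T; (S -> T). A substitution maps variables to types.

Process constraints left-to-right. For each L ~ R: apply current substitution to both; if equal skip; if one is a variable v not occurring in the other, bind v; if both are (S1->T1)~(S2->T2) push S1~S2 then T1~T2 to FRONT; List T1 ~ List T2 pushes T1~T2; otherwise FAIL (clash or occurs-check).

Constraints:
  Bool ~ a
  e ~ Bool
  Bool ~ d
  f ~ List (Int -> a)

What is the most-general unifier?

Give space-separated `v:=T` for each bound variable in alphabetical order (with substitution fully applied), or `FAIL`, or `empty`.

step 1: unify Bool ~ a  [subst: {-} | 3 pending]
  bind a := Bool
step 2: unify e ~ Bool  [subst: {a:=Bool} | 2 pending]
  bind e := Bool
step 3: unify Bool ~ d  [subst: {a:=Bool, e:=Bool} | 1 pending]
  bind d := Bool
step 4: unify f ~ List (Int -> Bool)  [subst: {a:=Bool, e:=Bool, d:=Bool} | 0 pending]
  bind f := List (Int -> Bool)

Answer: a:=Bool d:=Bool e:=Bool f:=List (Int -> Bool)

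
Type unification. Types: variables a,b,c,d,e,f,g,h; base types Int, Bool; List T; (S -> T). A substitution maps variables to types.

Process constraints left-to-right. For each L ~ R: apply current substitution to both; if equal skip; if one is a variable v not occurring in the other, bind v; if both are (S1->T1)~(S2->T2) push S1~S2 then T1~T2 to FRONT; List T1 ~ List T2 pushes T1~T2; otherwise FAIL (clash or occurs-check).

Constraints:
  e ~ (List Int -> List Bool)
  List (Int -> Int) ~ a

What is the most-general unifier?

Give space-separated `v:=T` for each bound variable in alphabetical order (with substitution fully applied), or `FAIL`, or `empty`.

step 1: unify e ~ (List Int -> List Bool)  [subst: {-} | 1 pending]
  bind e := (List Int -> List Bool)
step 2: unify List (Int -> Int) ~ a  [subst: {e:=(List Int -> List Bool)} | 0 pending]
  bind a := List (Int -> Int)

Answer: a:=List (Int -> Int) e:=(List Int -> List Bool)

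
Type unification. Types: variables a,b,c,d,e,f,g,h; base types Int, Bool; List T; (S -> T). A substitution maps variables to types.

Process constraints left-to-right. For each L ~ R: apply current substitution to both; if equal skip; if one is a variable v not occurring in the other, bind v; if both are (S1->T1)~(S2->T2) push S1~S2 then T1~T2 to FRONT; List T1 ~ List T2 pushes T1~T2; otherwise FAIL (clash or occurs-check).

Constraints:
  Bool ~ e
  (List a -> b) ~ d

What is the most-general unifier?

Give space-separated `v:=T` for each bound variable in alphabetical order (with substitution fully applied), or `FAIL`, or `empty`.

step 1: unify Bool ~ e  [subst: {-} | 1 pending]
  bind e := Bool
step 2: unify (List a -> b) ~ d  [subst: {e:=Bool} | 0 pending]
  bind d := (List a -> b)

Answer: d:=(List a -> b) e:=Bool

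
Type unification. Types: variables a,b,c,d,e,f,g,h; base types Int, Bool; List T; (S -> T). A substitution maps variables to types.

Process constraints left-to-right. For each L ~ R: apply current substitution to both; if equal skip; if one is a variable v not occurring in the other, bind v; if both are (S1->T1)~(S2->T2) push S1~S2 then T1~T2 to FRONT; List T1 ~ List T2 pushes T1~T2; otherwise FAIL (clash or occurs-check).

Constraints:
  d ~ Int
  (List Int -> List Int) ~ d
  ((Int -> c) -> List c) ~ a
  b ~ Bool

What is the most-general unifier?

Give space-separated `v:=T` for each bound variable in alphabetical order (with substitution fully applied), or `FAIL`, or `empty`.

step 1: unify d ~ Int  [subst: {-} | 3 pending]
  bind d := Int
step 2: unify (List Int -> List Int) ~ Int  [subst: {d:=Int} | 2 pending]
  clash: (List Int -> List Int) vs Int

Answer: FAIL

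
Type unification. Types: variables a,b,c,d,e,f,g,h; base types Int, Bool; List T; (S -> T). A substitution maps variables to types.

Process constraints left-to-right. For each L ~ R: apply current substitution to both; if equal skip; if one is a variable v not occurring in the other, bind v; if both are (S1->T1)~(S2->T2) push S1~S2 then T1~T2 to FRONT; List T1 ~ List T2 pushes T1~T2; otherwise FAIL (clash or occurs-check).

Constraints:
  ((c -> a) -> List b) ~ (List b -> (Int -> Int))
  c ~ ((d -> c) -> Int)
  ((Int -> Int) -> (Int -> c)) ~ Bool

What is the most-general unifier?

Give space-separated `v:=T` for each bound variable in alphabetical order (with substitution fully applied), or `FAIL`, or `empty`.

Answer: FAIL

Derivation:
step 1: unify ((c -> a) -> List b) ~ (List b -> (Int -> Int))  [subst: {-} | 2 pending]
  -> decompose arrow: push (c -> a)~List b, List b~(Int -> Int)
step 2: unify (c -> a) ~ List b  [subst: {-} | 3 pending]
  clash: (c -> a) vs List b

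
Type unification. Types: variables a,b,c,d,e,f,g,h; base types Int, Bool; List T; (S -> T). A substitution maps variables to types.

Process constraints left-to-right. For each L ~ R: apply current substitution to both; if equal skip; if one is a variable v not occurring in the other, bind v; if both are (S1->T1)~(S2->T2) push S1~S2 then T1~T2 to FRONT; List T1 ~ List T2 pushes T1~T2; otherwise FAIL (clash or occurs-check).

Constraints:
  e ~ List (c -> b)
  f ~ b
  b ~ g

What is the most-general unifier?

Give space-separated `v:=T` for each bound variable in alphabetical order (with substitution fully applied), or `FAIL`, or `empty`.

step 1: unify e ~ List (c -> b)  [subst: {-} | 2 pending]
  bind e := List (c -> b)
step 2: unify f ~ b  [subst: {e:=List (c -> b)} | 1 pending]
  bind f := b
step 3: unify b ~ g  [subst: {e:=List (c -> b), f:=b} | 0 pending]
  bind b := g

Answer: b:=g e:=List (c -> g) f:=g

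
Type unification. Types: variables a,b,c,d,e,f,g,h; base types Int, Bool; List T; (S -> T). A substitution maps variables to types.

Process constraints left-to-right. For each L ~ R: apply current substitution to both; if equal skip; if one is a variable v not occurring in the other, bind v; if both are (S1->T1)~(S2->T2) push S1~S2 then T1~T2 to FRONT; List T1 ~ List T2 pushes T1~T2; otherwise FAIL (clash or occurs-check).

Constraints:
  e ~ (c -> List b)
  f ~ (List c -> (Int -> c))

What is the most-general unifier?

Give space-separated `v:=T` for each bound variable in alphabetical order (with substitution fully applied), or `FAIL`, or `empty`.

step 1: unify e ~ (c -> List b)  [subst: {-} | 1 pending]
  bind e := (c -> List b)
step 2: unify f ~ (List c -> (Int -> c))  [subst: {e:=(c -> List b)} | 0 pending]
  bind f := (List c -> (Int -> c))

Answer: e:=(c -> List b) f:=(List c -> (Int -> c))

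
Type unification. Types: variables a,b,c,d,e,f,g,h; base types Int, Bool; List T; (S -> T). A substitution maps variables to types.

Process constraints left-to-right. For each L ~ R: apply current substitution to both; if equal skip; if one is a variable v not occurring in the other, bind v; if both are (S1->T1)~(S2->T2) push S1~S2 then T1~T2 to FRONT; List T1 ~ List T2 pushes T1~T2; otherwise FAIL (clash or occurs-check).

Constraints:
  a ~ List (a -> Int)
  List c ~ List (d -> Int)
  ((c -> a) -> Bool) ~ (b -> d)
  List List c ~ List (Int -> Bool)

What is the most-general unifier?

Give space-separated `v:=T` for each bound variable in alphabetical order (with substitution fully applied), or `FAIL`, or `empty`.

Answer: FAIL

Derivation:
step 1: unify a ~ List (a -> Int)  [subst: {-} | 3 pending]
  occurs-check fail: a in List (a -> Int)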